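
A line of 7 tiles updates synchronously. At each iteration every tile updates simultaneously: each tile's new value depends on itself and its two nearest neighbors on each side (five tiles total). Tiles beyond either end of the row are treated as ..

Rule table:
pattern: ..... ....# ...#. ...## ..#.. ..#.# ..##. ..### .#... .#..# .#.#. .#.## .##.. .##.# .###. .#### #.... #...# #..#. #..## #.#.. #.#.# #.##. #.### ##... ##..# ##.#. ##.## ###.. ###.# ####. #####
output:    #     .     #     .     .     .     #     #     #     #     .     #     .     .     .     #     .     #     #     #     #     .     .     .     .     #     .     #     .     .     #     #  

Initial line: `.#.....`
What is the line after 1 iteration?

#.#.###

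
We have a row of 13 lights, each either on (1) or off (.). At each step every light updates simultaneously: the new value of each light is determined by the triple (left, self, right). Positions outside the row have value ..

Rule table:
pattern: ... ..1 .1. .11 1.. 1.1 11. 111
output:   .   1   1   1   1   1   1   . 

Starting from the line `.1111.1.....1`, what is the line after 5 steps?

111111...11.1

step 1: 11..1111...11
step 2: 11111..11.111
step 3: 1...1111111.1
step 4: 11.11.....111
step 5: 111111...11.1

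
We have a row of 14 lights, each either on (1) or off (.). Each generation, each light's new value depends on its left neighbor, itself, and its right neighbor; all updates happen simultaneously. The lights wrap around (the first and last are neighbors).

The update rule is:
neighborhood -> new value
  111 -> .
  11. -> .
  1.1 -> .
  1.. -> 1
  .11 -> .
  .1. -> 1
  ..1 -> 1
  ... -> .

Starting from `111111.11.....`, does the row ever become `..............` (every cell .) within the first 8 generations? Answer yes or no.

yes

generation 1: .........1...1
generation 2: 1.......111.11
generation 3: .1.....1......
generation 4: 111...111.....
generation 5: ...1.1...1...1
generation 6: 1.11.11.111.11
generation 7: ..............
all cells are . at generation 7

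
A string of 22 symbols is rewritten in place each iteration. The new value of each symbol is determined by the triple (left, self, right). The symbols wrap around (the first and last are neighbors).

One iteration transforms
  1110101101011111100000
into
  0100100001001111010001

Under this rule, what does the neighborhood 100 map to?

1

At position 17 the neighborhood is 100; the next row has 1 there.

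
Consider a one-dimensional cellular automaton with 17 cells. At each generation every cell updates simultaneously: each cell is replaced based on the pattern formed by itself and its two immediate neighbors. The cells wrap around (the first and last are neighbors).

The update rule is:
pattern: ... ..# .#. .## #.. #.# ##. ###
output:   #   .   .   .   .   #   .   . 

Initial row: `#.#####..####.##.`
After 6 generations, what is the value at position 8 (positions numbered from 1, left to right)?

#

generation 1: .#...........#..#
generation 2: #..#########.....
generation 3: .............###.
generation 4: ############.....
generation 5: .............###.  (repeats generation 3; period 2)
generation 6: ############.....
position 8 holds #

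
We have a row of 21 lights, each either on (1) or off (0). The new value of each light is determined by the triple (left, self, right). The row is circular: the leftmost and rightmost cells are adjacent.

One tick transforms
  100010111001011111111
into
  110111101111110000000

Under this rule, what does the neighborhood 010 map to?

At position 4 the neighborhood is 010; the next row has 1 there.

1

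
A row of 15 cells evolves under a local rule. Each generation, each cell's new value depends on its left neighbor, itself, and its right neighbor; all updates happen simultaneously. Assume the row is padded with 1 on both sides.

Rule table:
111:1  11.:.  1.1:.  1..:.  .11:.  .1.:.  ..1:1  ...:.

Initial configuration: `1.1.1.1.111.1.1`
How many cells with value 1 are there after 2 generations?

.........1.....
........1.....1
count of 1: 2

2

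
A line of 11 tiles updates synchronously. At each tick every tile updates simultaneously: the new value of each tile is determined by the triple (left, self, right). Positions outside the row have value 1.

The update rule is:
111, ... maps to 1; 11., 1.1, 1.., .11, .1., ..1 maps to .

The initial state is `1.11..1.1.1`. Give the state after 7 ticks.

.111...111.

...........
.111111111.
..1111111..
...11111...
.1..111..1.
.....1.....
.111...111.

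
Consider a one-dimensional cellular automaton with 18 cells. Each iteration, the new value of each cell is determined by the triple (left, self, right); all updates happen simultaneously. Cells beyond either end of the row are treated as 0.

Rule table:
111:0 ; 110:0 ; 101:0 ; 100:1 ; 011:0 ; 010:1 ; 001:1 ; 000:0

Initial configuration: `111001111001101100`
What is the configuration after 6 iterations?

000110000110000010
001001001001000111
011111111111101000
100000000000001100
110000000000010010
001000000000111111

001000000000111111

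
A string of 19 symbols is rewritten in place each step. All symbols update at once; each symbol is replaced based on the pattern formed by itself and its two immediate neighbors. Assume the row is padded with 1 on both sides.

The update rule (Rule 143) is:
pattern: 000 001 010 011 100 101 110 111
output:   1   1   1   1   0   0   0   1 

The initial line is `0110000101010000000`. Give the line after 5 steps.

step 1: 0100111101010111111
step 2: 0101111001010111111
step 3: 0101110011010111111
step 4: 0101100110010111111
step 5: 0101001100110111111

0101001100110111111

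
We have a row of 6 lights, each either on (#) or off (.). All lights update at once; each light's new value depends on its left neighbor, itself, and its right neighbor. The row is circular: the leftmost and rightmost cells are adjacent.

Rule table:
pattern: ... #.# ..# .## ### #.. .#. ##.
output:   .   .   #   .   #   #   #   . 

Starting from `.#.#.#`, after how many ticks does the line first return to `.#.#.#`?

1

tick 1: .#.#.#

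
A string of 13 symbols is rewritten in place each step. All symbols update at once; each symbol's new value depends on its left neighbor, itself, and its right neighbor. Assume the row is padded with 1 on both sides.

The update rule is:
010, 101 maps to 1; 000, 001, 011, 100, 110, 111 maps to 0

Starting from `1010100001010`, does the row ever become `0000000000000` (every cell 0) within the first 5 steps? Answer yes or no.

0111100001111
1000000000000
0000000000000
all cells are 0 at step 3

yes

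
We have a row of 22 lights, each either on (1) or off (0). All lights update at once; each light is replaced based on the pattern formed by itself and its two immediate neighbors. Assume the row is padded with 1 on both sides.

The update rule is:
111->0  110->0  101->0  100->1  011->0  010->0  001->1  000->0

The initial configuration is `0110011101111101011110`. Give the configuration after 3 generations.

0001101000000000000010

0001100000000000000000
1010010000000000000001
0001101000000000000010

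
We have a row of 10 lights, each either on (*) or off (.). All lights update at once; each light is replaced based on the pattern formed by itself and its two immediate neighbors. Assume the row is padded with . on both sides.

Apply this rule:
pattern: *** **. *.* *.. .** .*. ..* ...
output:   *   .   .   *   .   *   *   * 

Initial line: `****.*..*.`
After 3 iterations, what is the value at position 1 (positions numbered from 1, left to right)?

.**..*****
*..**.***.
***....*.*
position 1 holds *

*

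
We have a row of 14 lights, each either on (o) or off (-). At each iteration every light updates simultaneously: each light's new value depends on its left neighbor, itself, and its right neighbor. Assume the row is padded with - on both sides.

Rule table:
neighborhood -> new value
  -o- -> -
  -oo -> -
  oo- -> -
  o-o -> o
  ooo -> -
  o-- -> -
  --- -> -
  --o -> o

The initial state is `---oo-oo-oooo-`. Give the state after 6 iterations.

o--o----------

--o--o--o-----
-o--o--o------
o--o--o-------
--o--o--------
-o--o---------
o--o----------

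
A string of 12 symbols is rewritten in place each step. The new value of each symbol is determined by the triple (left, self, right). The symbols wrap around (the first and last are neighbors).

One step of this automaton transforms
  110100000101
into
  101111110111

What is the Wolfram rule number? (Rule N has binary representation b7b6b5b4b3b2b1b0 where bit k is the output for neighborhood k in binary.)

position 0: 111 → 1  (bit 7 = 1)
position 1: 110 → 0  (bit 6 = 0)
position 2: 101 → 1  (bit 5 = 1)
position 4: 100 → 1  (bit 4 = 1)
position 11: 011 → 1  (bit 3 = 1)
position 3: 010 → 1  (bit 2 = 1)
position 8: 001 → 0  (bit 1 = 0)
position 5: 000 → 1  (bit 0 = 1)
bits b7..b0 = 10111101 = 189

189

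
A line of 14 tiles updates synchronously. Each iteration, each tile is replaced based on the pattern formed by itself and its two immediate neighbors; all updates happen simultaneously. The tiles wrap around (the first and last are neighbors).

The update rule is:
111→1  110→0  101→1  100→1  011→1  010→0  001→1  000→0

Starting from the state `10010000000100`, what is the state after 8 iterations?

01010110110101

iteration 1: 01101000001011
iteration 2: 11010100010110
iteration 3: 10101010101101
iteration 4: 01010101011011
iteration 5: 10101010110110
iteration 6: 01010101101101
iteration 7: 10101011011010
iteration 8: 01010110110101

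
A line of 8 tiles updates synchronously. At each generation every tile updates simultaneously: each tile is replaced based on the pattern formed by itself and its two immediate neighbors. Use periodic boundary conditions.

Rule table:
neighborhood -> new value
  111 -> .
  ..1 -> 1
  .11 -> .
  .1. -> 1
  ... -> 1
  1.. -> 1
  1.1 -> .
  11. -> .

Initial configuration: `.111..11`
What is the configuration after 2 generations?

1111..11

....11..
1111..11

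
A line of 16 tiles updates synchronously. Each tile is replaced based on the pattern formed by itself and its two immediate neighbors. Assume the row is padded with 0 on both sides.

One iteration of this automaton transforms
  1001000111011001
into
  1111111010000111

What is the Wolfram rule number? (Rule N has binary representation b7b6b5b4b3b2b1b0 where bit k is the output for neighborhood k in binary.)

151

position 8: 111 → 1  (bit 7 = 1)
position 9: 110 → 0  (bit 6 = 0)
position 10: 101 → 0  (bit 5 = 0)
position 1: 100 → 1  (bit 4 = 1)
position 7: 011 → 0  (bit 3 = 0)
position 0: 010 → 1  (bit 2 = 1)
position 2: 001 → 1  (bit 1 = 1)
position 5: 000 → 1  (bit 0 = 1)
bits b7..b0 = 10010111 = 151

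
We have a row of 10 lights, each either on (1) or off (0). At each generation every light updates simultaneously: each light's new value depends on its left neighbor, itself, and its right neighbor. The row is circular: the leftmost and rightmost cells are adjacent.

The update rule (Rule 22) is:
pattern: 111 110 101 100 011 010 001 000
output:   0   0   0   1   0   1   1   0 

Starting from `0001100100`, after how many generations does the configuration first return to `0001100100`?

6

0010011110
0111100001
0000010011
1000111100
1101000011
0001100100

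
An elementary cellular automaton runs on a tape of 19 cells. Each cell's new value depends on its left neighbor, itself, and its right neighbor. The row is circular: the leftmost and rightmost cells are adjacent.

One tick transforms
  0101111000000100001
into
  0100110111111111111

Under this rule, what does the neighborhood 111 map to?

1

At position 4 the neighborhood is 111; the next row has 1 there.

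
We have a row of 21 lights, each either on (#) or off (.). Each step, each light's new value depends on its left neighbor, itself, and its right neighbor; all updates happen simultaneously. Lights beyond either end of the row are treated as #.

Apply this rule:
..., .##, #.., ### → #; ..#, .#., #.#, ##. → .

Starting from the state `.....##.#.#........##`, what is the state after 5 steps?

####.#.....#######.##
###...####.######..##
##.##.###..#####.#.##
#..#..##.#.####....##
.#..#.#....###.###.##

.#..#.#....###.###.##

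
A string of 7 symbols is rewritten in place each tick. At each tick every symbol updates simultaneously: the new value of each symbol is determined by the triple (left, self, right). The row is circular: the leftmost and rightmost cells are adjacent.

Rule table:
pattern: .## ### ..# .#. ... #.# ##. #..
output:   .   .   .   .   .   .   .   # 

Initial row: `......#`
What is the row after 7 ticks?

tick 1: #......
tick 2: .#.....
tick 3: ..#....
tick 4: ...#...
tick 5: ....#..
tick 6: .....#.
tick 7: ......#

......#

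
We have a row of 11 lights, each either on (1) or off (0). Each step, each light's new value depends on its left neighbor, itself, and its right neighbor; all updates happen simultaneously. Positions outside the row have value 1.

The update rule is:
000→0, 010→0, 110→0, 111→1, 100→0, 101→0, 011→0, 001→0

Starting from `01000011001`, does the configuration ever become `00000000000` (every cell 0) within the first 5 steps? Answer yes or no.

yes

00000000000
all cells are 0 at step 1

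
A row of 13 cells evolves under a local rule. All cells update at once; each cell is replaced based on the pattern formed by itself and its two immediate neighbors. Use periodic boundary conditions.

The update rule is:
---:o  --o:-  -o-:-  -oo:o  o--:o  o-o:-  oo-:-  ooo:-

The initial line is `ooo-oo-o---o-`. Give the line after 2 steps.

-oo--oo-o-oo-

o---o---oo---
-oo--oo-o-oo-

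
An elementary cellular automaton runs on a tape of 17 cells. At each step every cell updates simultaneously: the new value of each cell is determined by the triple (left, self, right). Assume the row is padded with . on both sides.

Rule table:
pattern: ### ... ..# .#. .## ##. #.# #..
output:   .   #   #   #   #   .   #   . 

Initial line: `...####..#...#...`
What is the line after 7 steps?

###...####...##..

####....##.###.##
#....####.##..##.
#.####...##..##..
###....###..##..#
#...####...##..##
#.###....###..##.
###...####...##..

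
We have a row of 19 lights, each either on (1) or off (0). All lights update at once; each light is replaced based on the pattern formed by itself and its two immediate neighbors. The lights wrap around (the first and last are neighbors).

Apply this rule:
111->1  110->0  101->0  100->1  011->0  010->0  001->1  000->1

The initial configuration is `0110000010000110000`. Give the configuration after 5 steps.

1111011100011111000

step 1: 1001111101111001111
step 2: 0110111000110110111
step 3: 0000010111000000010
step 4: 1111100010111111101
step 5: 1111011100011111000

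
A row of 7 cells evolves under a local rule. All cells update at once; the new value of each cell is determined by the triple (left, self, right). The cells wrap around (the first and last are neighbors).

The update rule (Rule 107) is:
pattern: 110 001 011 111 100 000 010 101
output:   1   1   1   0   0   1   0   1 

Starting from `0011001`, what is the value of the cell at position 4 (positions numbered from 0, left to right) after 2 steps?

1

0111010
1101100
position 4 holds 1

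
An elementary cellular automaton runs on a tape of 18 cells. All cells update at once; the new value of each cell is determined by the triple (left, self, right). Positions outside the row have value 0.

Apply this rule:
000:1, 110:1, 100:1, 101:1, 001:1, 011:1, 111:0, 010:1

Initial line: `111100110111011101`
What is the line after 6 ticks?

100111111101110111
111100000111011101
100111111101110111  (repeats tick 1; period 2)
tick 6: 111100000111011101

111100000111011101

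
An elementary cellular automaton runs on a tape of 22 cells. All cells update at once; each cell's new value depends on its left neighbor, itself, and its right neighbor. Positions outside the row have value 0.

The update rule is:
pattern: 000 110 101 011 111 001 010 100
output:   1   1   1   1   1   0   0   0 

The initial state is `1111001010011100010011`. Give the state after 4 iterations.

1111100000111110011111

1111000100011101000011
1111010001011110011011
1111100100111110011111
1111100000111110011111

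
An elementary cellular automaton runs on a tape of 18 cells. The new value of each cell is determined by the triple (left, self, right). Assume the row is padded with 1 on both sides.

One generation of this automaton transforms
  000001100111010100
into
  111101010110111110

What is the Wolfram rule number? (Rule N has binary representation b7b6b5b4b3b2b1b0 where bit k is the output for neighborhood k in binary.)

position 10: 111 → 1  (bit 7 = 1)
position 6: 110 → 0  (bit 6 = 0)
position 12: 101 → 1  (bit 5 = 1)
position 0: 100 → 1  (bit 4 = 1)
position 5: 011 → 1  (bit 3 = 1)
position 13: 010 → 1  (bit 2 = 1)
position 4: 001 → 0  (bit 1 = 0)
position 1: 000 → 1  (bit 0 = 1)
bits b7..b0 = 10111101 = 189

189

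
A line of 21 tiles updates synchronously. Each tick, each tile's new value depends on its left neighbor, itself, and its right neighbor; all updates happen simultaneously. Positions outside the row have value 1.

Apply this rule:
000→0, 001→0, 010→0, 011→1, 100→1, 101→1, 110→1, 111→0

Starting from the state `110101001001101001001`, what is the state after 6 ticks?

tick 1: 011010100101110100101
tick 2: 111101010011011010011
tick 3: 000110101011111101010
tick 4: 100111010110000110101
tick 5: 110101101111000111011
tick 6: 011011111001100101110

011011111001100101110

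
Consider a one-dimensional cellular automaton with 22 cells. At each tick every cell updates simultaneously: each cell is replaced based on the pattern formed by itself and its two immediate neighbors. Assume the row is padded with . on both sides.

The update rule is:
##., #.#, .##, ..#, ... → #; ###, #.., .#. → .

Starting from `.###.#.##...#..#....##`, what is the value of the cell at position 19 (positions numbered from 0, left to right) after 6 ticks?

#

##.##.###.##..#..#####
#######.####.#..##...#
#.....###..##..###.##.
..#####.#.###.##.####.
###...##.##.######..#.
#.#.#########....#.#..
position 19 holds #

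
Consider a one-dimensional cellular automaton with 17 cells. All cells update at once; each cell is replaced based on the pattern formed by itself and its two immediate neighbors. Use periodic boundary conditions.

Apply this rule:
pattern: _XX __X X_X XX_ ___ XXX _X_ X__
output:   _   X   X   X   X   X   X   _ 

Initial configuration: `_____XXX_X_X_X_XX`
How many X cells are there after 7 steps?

_XXXX_XXXXXXXXX_X
X_XXXX_XXXXXXXXXX
XX_XXXX_XXXXXXXXX
XXX_XXXX_XXXXXXXX
XXXX_XXXX_XXXXXXX
XXXXX_XXXX_XXXXXX
XXXXXX_XXXX_XXXXX
count of X: 15

15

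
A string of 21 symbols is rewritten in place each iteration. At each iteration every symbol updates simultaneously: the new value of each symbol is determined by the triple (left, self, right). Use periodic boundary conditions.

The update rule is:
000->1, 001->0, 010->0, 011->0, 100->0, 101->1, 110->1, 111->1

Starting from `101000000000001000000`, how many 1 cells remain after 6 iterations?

010011111111100011110
000001111111101001110
111100111111110000110
011100011111110110011
101101001111111010001
110110000111111100100
count of 1: 12

12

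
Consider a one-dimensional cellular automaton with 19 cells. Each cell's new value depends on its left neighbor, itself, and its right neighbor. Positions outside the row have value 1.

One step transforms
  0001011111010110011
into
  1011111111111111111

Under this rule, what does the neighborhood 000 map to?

0

At position 1 the neighborhood is 000; the next row has 0 there.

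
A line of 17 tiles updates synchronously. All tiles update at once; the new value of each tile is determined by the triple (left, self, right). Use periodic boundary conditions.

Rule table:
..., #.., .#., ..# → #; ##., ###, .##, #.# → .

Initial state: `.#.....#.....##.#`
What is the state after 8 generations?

.............####

.############...#
.............####
#############....
.............####  (repeats generation 2; period 2)
generation 8: .............####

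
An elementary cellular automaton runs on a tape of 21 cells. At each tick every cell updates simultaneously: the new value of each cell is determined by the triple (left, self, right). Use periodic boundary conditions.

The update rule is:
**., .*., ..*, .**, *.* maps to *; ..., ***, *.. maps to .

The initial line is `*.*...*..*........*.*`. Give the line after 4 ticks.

**..*...**....**.*...

***..**.**.......****
..*.******......**...
.****....*.....***...
**..*...**....**.*...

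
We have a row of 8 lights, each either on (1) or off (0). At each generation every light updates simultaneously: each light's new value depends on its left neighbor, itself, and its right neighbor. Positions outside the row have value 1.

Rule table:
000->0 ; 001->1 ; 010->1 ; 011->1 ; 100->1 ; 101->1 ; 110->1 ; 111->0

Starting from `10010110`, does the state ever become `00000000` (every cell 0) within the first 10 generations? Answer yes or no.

11111111
00000000
all cells are 0 at generation 2

yes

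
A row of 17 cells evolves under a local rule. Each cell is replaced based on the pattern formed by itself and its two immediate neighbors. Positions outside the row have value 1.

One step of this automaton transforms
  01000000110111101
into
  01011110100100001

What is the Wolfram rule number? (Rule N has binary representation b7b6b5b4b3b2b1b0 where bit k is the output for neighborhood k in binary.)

position 12: 111 → 0  (bit 7 = 0)
position 9: 110 → 0  (bit 6 = 0)
position 0: 101 → 0  (bit 5 = 0)
position 2: 100 → 0  (bit 4 = 0)
position 8: 011 → 1  (bit 3 = 1)
position 1: 010 → 1  (bit 2 = 1)
position 7: 001 → 0  (bit 1 = 0)
position 3: 000 → 1  (bit 0 = 1)
bits b7..b0 = 00001101 = 13

13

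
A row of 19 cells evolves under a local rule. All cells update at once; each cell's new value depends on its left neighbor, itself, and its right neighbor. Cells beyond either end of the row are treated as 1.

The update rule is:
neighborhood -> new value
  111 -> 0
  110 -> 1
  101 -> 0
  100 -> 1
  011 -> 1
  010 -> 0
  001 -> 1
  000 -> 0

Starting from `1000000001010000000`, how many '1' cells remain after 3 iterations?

1100000010001000001
0110000101010100011
0111001000000010110
count of 1: 7

7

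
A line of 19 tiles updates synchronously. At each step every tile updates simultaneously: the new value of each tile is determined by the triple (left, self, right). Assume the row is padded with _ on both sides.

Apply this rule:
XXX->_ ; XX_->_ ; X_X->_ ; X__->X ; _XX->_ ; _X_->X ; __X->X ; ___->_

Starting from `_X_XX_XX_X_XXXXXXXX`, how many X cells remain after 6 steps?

XX_______X_________
__X_____XXX________
_XXX___X___X_______
X___X_XXX_XXX______
XX_XX________X_____
_____X______XXX____
count of X: 4

4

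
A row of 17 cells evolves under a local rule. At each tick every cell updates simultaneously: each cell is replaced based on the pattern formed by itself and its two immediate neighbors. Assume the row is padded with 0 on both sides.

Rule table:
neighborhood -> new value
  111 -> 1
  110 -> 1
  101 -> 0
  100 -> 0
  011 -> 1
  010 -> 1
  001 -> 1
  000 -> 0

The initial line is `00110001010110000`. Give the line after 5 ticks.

01110011010110000
11110111010110000
11110111010110000  (fixed point — unchanged through tick 5)

11110111010110000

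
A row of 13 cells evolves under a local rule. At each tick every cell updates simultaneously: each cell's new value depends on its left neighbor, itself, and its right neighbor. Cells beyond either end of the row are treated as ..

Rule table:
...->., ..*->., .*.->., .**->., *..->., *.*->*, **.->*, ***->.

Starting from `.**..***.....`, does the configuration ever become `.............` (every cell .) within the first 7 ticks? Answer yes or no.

..*....*.....
.............
all cells are . at tick 2

yes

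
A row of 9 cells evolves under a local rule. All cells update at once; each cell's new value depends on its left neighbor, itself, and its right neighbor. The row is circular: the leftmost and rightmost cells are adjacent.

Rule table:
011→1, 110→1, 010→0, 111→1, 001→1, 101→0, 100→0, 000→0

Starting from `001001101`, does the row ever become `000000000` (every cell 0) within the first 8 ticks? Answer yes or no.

010011100
100111100
001111101
011111100
111111100
111111101
111111101  (fixed point — unchanged through tick 8)
tick 8 is 111111101, still not uniform 0

no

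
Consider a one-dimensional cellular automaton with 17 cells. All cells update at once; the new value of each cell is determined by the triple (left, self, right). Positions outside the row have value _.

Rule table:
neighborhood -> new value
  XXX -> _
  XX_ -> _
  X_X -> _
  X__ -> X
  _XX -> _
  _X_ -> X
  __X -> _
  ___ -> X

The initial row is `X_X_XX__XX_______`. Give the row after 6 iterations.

XXXXXXX__________

iteration 1: X_X___X___XXXXXXX
iteration 2: X_XXX_XXX________
iteration 3: X________XXXXXXXX
iteration 4: XXXXXXXX_________
iteration 5: ________XXXXXXXXX
iteration 6: XXXXXXX__________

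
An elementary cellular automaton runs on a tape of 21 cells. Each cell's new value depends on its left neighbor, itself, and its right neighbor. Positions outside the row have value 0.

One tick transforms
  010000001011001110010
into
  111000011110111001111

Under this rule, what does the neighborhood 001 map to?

At position 0 the neighborhood is 001; the next row has 1 there.

1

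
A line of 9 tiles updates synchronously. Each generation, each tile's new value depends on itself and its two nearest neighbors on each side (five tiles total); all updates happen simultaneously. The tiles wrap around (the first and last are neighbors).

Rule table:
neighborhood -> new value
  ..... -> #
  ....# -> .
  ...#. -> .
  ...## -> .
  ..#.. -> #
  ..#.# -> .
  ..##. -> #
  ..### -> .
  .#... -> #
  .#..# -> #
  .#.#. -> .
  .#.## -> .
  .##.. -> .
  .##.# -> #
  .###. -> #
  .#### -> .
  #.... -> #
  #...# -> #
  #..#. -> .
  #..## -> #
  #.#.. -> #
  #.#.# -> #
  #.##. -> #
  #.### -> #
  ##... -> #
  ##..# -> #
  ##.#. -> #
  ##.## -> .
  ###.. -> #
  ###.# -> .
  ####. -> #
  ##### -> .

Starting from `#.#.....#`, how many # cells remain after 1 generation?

7

######..#
count of #: 7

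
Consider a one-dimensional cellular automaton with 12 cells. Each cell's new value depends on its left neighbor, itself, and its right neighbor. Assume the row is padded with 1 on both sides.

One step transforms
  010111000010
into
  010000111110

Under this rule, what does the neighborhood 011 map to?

At position 3 the neighborhood is 011; the next row has 0 there.

0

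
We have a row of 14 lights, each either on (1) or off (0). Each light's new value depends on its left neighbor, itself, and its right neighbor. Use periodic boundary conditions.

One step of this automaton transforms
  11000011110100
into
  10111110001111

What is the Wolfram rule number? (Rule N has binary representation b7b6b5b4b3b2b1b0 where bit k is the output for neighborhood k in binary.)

63

position 7: 111 → 0  (bit 7 = 0)
position 1: 110 → 0  (bit 6 = 0)
position 10: 101 → 1  (bit 5 = 1)
position 2: 100 → 1  (bit 4 = 1)
position 0: 011 → 1  (bit 3 = 1)
position 11: 010 → 1  (bit 2 = 1)
position 5: 001 → 1  (bit 1 = 1)
position 3: 000 → 1  (bit 0 = 1)
bits b7..b0 = 00111111 = 63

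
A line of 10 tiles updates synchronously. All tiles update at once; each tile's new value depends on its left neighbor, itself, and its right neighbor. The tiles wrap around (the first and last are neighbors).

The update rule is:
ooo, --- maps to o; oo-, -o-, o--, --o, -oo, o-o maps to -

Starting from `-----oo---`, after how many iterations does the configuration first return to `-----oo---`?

oooo----oo
ooo--oo--o
oo--------
---oooooo-
oo--oooo--
-----oo---

6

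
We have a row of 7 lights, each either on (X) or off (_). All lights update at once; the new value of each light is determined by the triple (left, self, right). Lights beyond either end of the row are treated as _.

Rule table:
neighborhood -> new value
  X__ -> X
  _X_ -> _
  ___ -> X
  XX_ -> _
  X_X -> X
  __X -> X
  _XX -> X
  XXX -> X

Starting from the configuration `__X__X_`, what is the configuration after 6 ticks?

tick 1: XX_XX_X
tick 2: X_XX_X_
tick 3: _XX_X_X
tick 4: XX_X_X_
tick 5: X_X_X_X
tick 6: _X_X_X_

_X_X_X_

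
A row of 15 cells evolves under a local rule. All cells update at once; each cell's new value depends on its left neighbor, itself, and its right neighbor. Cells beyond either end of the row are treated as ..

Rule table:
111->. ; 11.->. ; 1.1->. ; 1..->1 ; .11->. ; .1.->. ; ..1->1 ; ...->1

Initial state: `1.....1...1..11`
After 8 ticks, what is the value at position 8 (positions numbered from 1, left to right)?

.11111.111.11..
1............11
.111111111111..
1............11  (repeats tick 2; period 2)
tick 8: 1............11
position 8 holds .

.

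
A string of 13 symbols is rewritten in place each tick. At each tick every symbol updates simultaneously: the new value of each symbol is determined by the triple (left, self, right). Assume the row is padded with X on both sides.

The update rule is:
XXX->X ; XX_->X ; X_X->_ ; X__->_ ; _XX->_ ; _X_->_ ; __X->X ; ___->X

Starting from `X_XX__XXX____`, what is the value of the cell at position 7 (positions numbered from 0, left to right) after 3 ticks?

tick 1: X__X_X_XX_XXX
tick 2: X_X_____X__XX
tick 3: X___XXXX__X_X
position 7 holds X

X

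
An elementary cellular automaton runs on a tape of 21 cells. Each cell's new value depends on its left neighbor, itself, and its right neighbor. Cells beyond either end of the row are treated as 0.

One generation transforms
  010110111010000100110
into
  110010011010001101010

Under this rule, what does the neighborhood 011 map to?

At position 3 the neighborhood is 011; the next row has 0 there.

0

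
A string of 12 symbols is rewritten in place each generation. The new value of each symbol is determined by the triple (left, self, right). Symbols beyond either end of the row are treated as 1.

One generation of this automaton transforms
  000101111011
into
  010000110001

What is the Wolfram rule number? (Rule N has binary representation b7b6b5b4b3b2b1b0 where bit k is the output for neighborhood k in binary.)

position 6: 111 → 1  (bit 7 = 1)
position 8: 110 → 0  (bit 6 = 0)
position 4: 101 → 0  (bit 5 = 0)
position 0: 100 → 0  (bit 4 = 0)
position 5: 011 → 0  (bit 3 = 0)
position 3: 010 → 0  (bit 2 = 0)
position 2: 001 → 0  (bit 1 = 0)
position 1: 000 → 1  (bit 0 = 1)
bits b7..b0 = 10000001 = 129

129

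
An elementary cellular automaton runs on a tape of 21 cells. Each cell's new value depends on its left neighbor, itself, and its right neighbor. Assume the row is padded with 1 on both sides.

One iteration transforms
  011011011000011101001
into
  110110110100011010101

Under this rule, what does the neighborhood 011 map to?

1

At position 1 the neighborhood is 011; the next row has 1 there.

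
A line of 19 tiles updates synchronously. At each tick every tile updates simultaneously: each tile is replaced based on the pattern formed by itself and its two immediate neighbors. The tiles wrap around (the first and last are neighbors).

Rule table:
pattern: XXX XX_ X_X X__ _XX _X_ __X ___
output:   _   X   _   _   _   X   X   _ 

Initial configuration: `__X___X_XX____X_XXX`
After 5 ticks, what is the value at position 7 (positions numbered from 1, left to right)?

X

_XX__XX__X___XX___X
__X_X_X_XX__X_X__XX
_XX_X_X__X_XX_X_X_X
__X_X_X_XX__X_X_X_X
_XX_X_X__X_XX_X_X_X
position 7 holds X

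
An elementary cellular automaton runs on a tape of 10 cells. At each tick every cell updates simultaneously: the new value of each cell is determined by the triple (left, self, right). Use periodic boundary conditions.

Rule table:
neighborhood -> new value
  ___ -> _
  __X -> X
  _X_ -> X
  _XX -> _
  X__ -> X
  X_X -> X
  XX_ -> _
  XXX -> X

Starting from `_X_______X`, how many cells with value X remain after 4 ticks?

XXX_____XX
XX_X___X_X
X_XXX_XXX_
XX_X_X_X_X
count of X: 6

6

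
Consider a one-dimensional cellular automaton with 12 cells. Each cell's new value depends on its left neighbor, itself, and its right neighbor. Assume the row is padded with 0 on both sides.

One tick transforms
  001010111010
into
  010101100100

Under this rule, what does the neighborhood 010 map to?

0

At position 2 the neighborhood is 010; the next row has 0 there.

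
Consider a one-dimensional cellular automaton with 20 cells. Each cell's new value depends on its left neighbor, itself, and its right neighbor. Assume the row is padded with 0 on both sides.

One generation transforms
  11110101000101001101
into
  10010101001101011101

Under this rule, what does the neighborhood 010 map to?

At position 5 the neighborhood is 010; the next row has 1 there.

1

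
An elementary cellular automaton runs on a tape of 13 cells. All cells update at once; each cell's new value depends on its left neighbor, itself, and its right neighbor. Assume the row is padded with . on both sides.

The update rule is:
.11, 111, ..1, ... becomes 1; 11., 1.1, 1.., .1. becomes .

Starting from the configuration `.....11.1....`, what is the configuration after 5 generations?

11..11111..1.

111111....111
11111..11111.
1111..11111..
111..11111..1
11..11111..1.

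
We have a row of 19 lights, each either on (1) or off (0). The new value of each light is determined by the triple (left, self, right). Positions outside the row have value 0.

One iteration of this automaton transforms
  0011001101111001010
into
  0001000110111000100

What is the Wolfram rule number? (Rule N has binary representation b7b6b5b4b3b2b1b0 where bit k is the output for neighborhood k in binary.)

224

position 10: 111 → 1  (bit 7 = 1)
position 3: 110 → 1  (bit 6 = 1)
position 8: 101 → 1  (bit 5 = 1)
position 4: 100 → 0  (bit 4 = 0)
position 2: 011 → 0  (bit 3 = 0)
position 15: 010 → 0  (bit 2 = 0)
position 1: 001 → 0  (bit 1 = 0)
position 0: 000 → 0  (bit 0 = 0)
bits b7..b0 = 11100000 = 224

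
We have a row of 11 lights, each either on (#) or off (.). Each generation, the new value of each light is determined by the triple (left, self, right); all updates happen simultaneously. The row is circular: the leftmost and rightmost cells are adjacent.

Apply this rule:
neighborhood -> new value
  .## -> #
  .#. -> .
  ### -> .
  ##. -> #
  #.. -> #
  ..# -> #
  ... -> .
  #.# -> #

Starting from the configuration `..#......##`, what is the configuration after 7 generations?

##.#....###
.##.#..##..
####.#####.
#..###...##
####.##.##.
#..########
####.......

####.......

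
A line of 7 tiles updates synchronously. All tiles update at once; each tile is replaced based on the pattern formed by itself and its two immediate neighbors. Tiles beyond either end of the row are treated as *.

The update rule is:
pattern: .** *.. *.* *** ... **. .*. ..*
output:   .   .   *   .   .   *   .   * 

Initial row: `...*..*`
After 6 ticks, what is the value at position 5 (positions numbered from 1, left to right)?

..*..*.
.*..*.*
*..*.*.
*.*.*.*
**.*.*.
.**.*.*
position 5 holds *

*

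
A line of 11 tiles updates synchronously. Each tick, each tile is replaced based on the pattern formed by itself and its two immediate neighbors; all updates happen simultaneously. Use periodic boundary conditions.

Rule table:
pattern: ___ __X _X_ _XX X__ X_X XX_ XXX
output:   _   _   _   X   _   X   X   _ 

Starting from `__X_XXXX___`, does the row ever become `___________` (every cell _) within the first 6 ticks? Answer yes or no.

no

tick 1: ___XX__X___
tick 2: ___XX______
tick 3: ___XX______  (fixed point — unchanged through tick 6)
tick 6 is ___XX______, still not uniform _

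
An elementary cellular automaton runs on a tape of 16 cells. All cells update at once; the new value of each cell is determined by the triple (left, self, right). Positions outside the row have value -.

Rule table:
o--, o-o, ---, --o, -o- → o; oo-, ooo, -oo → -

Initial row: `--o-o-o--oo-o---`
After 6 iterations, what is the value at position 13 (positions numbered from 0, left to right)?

-

ooooooooo--ooooo
---------oo-----
ooooooooo--ooooo  (repeats iteration 1; period 2)
iteration 6: ---------oo-----
position 13 holds -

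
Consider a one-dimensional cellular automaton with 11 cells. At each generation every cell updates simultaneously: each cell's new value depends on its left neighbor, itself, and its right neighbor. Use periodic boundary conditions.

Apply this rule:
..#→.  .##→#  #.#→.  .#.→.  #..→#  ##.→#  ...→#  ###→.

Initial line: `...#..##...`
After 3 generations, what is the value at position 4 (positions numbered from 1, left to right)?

#

##..#.#####
.##...#....
.####..####
position 4 holds #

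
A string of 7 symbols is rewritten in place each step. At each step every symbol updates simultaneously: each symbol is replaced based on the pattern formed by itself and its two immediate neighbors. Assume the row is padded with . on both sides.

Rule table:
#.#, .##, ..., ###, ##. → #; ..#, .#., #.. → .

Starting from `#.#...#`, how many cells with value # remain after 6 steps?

.#..#..
......#
#####..
#####.#
######.
######.
count of #: 6

6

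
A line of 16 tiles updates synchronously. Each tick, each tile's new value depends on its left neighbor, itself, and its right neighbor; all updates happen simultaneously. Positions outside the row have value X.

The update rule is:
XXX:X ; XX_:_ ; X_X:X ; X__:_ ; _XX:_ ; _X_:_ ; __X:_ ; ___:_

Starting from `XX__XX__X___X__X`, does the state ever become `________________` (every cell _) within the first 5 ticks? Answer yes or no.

yes

X_______________
________________
all cells are _ at tick 2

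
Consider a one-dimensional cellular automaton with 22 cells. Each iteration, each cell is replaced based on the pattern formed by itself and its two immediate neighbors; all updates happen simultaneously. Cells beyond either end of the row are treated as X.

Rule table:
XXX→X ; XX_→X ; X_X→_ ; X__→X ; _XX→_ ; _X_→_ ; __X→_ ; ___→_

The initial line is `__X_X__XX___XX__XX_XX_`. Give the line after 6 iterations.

X____X__XX___XX__X__X_
XX____X__XX___XX__X___
XXX____X__XX___XX__X__
XXXX____X__XX___XX__X_
XXXXX____X__XX___XX___
XXXXXX____X__XX___XX__

XXXXXX____X__XX___XX__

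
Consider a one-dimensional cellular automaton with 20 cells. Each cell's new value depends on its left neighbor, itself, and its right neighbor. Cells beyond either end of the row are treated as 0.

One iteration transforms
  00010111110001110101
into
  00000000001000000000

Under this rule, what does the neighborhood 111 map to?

At position 6 the neighborhood is 111; the next row has 0 there.

0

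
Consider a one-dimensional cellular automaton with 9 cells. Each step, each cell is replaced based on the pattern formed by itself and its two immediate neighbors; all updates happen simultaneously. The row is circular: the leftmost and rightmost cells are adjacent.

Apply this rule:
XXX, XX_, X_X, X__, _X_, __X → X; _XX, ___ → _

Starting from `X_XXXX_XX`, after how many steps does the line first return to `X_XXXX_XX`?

9

step 1: XX_XXXX_X
step 2: XXX_XXXX_
step 3: _XXX_XXXX
step 4: X_XXX_XXX
step 5: XX_XXX_XX
step 6: XXX_XXX_X
step 7: XXXX_XXX_
step 8: _XXXX_XXX
step 9: X_XXXX_XX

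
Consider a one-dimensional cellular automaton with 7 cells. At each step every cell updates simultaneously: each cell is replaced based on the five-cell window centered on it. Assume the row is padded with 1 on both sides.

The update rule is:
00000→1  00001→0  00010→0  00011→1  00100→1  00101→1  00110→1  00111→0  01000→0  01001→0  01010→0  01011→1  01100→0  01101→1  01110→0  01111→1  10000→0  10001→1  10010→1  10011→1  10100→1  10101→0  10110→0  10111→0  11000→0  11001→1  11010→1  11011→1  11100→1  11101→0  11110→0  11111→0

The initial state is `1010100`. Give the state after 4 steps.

step 1: 0100101
step 2: 1101110
step 3: 0010001
step 4: 1110110

1110110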